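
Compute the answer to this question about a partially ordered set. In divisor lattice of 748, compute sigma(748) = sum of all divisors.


sigma(n) = sum of divisors.
Divisors of 748: [1, 2, 4, 11, 17, 22, 34, 44, 68, 187, 374, 748]
Sum = 1512


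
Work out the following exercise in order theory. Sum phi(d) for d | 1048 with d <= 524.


Divisors of 1048 up to 524: [1, 2, 4, 8, 131, 262, 524]
phi values: [1, 1, 2, 4, 130, 130, 260]
Sum = 528


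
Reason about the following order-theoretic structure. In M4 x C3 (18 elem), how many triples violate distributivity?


Distributive law: a ^ (b v c) = (a ^ b) v (a ^ c).
Check all 18^3 = 5832 ordered triples (a,b,c).
  e.g. a=(a1,0), b=(a2,0), c=(a3,0): lhs=(a1,0) != rhs=(0,0)
  e.g. a=(a1,0), b=(a2,0), c=(a3,1): lhs=(a1,0) != rhs=(0,0)
Total violating triples: 648


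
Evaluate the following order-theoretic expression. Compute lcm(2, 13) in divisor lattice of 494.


In a divisor lattice, join = lcm (least common multiple).
gcd(2,13) = 1
lcm(2,13) = 2*13/gcd = 26/1 = 26


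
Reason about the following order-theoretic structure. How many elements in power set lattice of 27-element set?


Power set = 2^n.
2^27 = 134217728


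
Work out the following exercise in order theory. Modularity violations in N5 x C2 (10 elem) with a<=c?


Modular law: if a <= c then a v (b ^ c) = (a v b) ^ c.
Check all triples (a,b,c) with a <= c among 10 elements.
  e.g. a=(a,0), b=(c,0), c=(b,0): lhs=(a,0) != rhs=(b,0)
  e.g. a=(a,0), b=(c,1), c=(b,0): lhs=(a,0) != rhs=(b,0)
Total violating triples: 6


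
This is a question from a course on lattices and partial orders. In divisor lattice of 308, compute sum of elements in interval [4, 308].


Interval [4,308] in divisors of 308: [4, 28, 44, 308]
Sum = 384


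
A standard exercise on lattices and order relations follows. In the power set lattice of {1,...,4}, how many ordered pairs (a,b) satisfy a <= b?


The order relation is {(a,b) : a <= b}, reflexive so it includes (a,a).
Examples: ({},{}), ({},{1,2}), ({},{1,2,3}), ({},{1,2,3,4}), ({},{1,2,4}), ...
Total ordered pairs: 81


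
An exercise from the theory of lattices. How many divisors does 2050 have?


Divisors of 2050: [1, 2, 5, 10, 25, 41, 50, 82, 205, 410, 1025, 2050]
Count: 12


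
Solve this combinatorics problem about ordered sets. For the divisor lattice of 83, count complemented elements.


An element a is complemented if some b has a meet b = bottom, a join b = top.
a is complemented iff gcd(a, n/a)=1, i.e. a is a unitary divisor of 83.
Complemented elements: 1, 83
Count: 2


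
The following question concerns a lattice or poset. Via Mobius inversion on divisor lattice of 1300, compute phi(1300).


phi(n) = n * prod_{p|n} (1 - 1/p).
Prime divisors of 1300: [2, 5, 13]
phi(1300) = 1300 * (1 - 1/2) * (1 - 1/5) * (1 - 1/13)
phi(1300) = 480


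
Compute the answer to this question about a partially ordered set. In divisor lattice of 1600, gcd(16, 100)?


Meet=gcd.
gcd(16,100)=4


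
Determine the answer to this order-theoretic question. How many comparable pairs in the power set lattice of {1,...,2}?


A comparable pair {a,b} has a < b or b < a in the order.
Count unordered pairs where one element is strictly below the other.
Examples: {{},{1}}, {{},{2}}, {{},{1,2}}, {{1},{1,2}}, ...
Total comparable pairs: 5


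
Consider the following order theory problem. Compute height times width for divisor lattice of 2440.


Height = length of longest chain minus 1; width = size of largest antichain.
A maximum chain: 1 | 61 | 305 | 610 | 1220 | 2440  (height 5).
A maximum antichain: {4, 10, 122, 305}  (width 4).
Product = 5 * 4 = 20


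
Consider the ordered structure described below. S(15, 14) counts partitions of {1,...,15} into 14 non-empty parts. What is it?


S(n,k) = k*S(n-1,k) + S(n-1,k-1).
S(14,14) = 1, S(14,13) = 91
S(15,14) = 14*1 + 91 = 14 + 91
S(15,14) = 105


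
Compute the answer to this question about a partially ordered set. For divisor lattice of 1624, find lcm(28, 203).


In a divisor lattice, join = lcm (least common multiple).
Compute lcm iteratively: start with first element, then lcm(current, next).
Elements: [28, 203]
lcm(28,203) = 812
Final lcm = 812


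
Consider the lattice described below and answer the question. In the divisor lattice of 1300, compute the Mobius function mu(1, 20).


In a divisor lattice, mu(a,b) = mu(b/a) where mu is the classical Mobius function.
b/a = 20/1 = 20
Prime factorization of 20: primes [2, 5]
20 is not squarefree, so mu(20) = 0


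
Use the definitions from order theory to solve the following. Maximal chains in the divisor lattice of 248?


A maximal chain goes from the minimum element to a maximal element via cover relations.
Counting all min-to-max paths in the cover graph.
Total maximal chains: 4


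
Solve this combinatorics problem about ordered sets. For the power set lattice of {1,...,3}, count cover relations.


A cover relation a -< b holds when a < b with no c strictly between.
Cover relations:
  {} -< {1}
  {} -< {2}
  {} -< {3}
  {1} -< {1,2}
  {1} -< {1,3}
  {2} -< {1,2}
  {2} -< {2,3}
  {3} -< {1,3}
  ...4 more
Total: 12


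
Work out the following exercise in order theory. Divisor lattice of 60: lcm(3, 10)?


Join=lcm.
gcd(3,10)=1
lcm=30


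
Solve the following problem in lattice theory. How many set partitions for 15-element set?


B(n) = number of set partitions of an n-element set.
B(n) satisfies the recurrence: B(n+1) = sum_k C(n,k)*B(k).
B(15) = 1382958545


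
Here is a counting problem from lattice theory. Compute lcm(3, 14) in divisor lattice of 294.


In a divisor lattice, join = lcm (least common multiple).
gcd(3,14) = 1
lcm(3,14) = 3*14/gcd = 42/1 = 42


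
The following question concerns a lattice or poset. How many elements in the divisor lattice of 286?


Divisors of 286: [1, 2, 11, 13, 22, 26, 143, 286]
Count: 8


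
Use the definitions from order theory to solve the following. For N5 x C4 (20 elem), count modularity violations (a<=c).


Modular law: if a <= c then a v (b ^ c) = (a v b) ^ c.
Check all triples (a,b,c) with a <= c among 20 elements.
  e.g. a=(a,0), b=(c,0), c=(b,0): lhs=(a,0) != rhs=(b,0)
  e.g. a=(a,0), b=(c,1), c=(b,0): lhs=(a,0) != rhs=(b,0)
Total violating triples: 40


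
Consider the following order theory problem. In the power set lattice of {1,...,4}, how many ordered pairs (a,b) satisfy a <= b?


The order relation is {(a,b) : a <= b}, reflexive so it includes (a,a).
Examples: ({},{}), ({},{1,2}), ({},{1,2,3}), ({},{1,2,3,4}), ({},{1,2,4}), ...
Total ordered pairs: 81


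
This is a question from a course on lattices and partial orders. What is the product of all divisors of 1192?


Divisors of 1192: [1, 2, 4, 8, 149, 298, 596, 1192]
Product = n^(d(n)/2) = 1192^(8/2)
Product = 2018854506496


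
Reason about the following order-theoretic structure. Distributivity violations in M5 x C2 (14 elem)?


Distributive law: a ^ (b v c) = (a ^ b) v (a ^ c).
Check all 14^3 = 2744 ordered triples (a,b,c).
  e.g. a=(a1,0), b=(a2,0), c=(a3,0): lhs=(a1,0) != rhs=(0,0)
  e.g. a=(a1,0), b=(a2,0), c=(a3,1): lhs=(a1,0) != rhs=(0,0)
Total violating triples: 480


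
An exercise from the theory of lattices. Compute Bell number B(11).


B(n) = number of set partitions of an n-element set.
B(n) satisfies the recurrence: B(n+1) = sum_k C(n,k)*B(k).
B(11) = 678570


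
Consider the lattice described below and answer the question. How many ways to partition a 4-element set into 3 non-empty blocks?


S(n,k) = k*S(n-1,k) + S(n-1,k-1).
S(3,3) = 1, S(3,2) = 3
S(4,3) = 3*1 + 3 = 3 + 3
S(4,3) = 6


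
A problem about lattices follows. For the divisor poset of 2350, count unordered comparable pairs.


A comparable pair {a,b} has a < b or b < a in the order.
Count unordered pairs where one element is strictly below the other.
Examples: {1,2}, {1,5}, {1,10}, {1,25}, ...
Total comparable pairs: 42


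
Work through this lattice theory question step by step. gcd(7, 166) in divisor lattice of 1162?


Meet=gcd.
gcd(7,166)=1


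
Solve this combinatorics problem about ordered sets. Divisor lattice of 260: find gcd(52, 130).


In a divisor lattice, meet = gcd (greatest common divisor).
By Euclidean algorithm or factoring: gcd(52,130) = 26


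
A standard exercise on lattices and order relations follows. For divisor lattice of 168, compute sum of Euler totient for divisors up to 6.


Divisors of 168 up to 6: [1, 2, 3, 4, 6]
phi values: [1, 1, 2, 2, 2]
Sum = 8


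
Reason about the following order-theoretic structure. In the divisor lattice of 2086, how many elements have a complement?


An element a is complemented if some b has a meet b = bottom, a join b = top.
a is complemented iff gcd(a, n/a)=1, i.e. a is a unitary divisor of 2086.
Complemented elements: 1, 2, 7, 14, 149, 298, ... (2 more)
Count: 8


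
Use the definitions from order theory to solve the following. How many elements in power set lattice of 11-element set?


Power set = 2^n.
2^11 = 2048


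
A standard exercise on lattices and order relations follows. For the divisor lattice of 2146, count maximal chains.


A maximal chain goes from the minimum element to a maximal element via cover relations.
Counting all min-to-max paths in the cover graph.
Total maximal chains: 6


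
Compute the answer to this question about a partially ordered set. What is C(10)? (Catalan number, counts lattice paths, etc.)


C(n) = C(2n, n) / (n+1).
C(20, 10) = 184756
C(10) = 184756 / 11 = 16796


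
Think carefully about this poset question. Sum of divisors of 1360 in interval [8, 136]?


Interval [8,136] in divisors of 1360: [8, 136]
Sum = 144


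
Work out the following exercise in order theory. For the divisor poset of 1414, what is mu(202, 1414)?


In a divisor lattice, mu(a,b) = mu(b/a) where mu is the classical Mobius function.
b/a = 1414/202 = 7
Prime factorization of 7: primes [7]
7 is squarefree with 1 prime factor(s), so mu(7) = (-1)^1 = -1


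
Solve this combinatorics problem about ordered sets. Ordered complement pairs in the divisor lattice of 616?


Complement pair (a,b): a meet b = bottom, a join b = top.
Here: gcd(a,b)=1 and lcm(a,b)=616, i.e. a*b=616 with a,b coprime.
Pairs found: (1,616), (7,88), (8,77), (11,56), ... (4 more)
Total ordered pairs: 8


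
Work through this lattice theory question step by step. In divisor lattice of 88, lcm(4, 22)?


Join=lcm.
gcd(4,22)=2
lcm=44


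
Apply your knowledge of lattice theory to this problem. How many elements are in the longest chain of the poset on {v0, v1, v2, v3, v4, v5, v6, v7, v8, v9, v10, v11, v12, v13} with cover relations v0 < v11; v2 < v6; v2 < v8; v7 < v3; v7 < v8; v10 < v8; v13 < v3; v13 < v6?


A chain is a totally ordered subset; we count the number of elements in a maximum chain.
Compute, for each element x, the size of the longest chain ending at x:
  v0: 1
  v1: 1
  v2: 1
  v4: 1
  v5: 1
  v7: 1
  ...
A maximum chain: v7 < v3
Number of elements in the longest chain: 2


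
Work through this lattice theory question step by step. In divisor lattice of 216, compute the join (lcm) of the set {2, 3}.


In a divisor lattice, join = lcm (least common multiple).
Compute lcm iteratively: start with first element, then lcm(current, next).
Elements: [2, 3]
lcm(2,3) = 6
Final lcm = 6


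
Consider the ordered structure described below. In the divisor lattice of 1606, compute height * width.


Height = length of longest chain minus 1; width = size of largest antichain.
A maximum chain: 1 | 73 | 803 | 1606  (height 3).
A maximum antichain: {2, 11, 73}  (width 3).
Product = 3 * 3 = 9


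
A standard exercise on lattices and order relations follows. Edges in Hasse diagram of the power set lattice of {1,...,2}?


A cover relation a -< b holds when a < b with no c strictly between.
Cover relations:
  {} -< {1}
  {} -< {2}
  {1} -< {1,2}
  {2} -< {1,2}
Total: 4


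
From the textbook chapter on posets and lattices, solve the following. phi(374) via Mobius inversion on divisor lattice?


phi(n) = n * prod_{p|n} (1 - 1/p).
Prime divisors of 374: [2, 11, 17]
phi(374) = 374 * (1 - 1/2) * (1 - 1/11) * (1 - 1/17)
phi(374) = 160


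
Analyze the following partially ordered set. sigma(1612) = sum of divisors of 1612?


sigma(n) = sum of divisors.
Divisors of 1612: [1, 2, 4, 13, 26, 31, 52, 62, 124, 403, 806, 1612]
Sum = 3136


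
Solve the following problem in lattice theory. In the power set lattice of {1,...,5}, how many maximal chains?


A maximal chain goes from the minimum element to a maximal element via cover relations.
Counting all min-to-max paths in the cover graph.
Total maximal chains: 120


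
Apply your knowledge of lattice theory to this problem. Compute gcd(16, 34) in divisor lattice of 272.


In a divisor lattice, meet = gcd (greatest common divisor).
By Euclidean algorithm or factoring: gcd(16,34) = 2


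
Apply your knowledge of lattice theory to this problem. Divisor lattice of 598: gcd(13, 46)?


Meet=gcd.
gcd(13,46)=1


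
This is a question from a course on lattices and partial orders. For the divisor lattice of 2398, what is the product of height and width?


Height = length of longest chain minus 1; width = size of largest antichain.
A maximum chain: 1 | 109 | 1199 | 2398  (height 3).
A maximum antichain: {2, 11, 109}  (width 3).
Product = 3 * 3 = 9


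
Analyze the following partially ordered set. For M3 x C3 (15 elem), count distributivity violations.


Distributive law: a ^ (b v c) = (a ^ b) v (a ^ c).
Check all 15^3 = 3375 ordered triples (a,b,c).
  e.g. a=(a1,0), b=(a2,0), c=(a3,0): lhs=(a1,0) != rhs=(0,0)
  e.g. a=(a1,0), b=(a2,0), c=(a3,1): lhs=(a1,0) != rhs=(0,0)
Total violating triples: 162


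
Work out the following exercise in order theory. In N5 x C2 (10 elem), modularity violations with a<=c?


Modular law: if a <= c then a v (b ^ c) = (a v b) ^ c.
Check all triples (a,b,c) with a <= c among 10 elements.
  e.g. a=(a,0), b=(c,0), c=(b,0): lhs=(a,0) != rhs=(b,0)
  e.g. a=(a,0), b=(c,1), c=(b,0): lhs=(a,0) != rhs=(b,0)
Total violating triples: 6


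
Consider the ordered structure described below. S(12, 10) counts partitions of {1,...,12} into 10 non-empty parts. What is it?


S(n,k) = k*S(n-1,k) + S(n-1,k-1).
S(11,10) = 55, S(11,9) = 1155
S(12,10) = 10*55 + 1155 = 550 + 1155
S(12,10) = 1705


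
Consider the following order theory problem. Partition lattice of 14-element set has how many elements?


B(n) = number of set partitions of an n-element set.
B(n) satisfies the recurrence: B(n+1) = sum_k C(n,k)*B(k).
B(14) = 190899322


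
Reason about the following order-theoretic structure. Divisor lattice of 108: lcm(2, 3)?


Join=lcm.
gcd(2,3)=1
lcm=6


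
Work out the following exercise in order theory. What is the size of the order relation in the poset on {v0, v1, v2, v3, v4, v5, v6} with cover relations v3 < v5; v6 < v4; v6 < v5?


The order relation is {(a,b) : a <= b}, reflexive so it includes (a,a).
Examples: (v0,v0), (v1,v1), (v2,v2), (v3,v3), (v3,v5), ...
Total ordered pairs: 10


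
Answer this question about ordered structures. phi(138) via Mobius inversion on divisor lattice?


phi(n) = n * prod_{p|n} (1 - 1/p).
Prime divisors of 138: [2, 3, 23]
phi(138) = 138 * (1 - 1/2) * (1 - 1/3) * (1 - 1/23)
phi(138) = 44


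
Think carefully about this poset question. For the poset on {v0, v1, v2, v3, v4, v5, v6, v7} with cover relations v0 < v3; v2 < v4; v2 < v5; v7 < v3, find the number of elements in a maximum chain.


A chain is a totally ordered subset; we count the number of elements in a maximum chain.
Compute, for each element x, the size of the longest chain ending at x:
  v0: 1
  v1: 1
  v2: 1
  v6: 1
  v7: 1
  v4: 2
  ...
A maximum chain: v0 < v3
Number of elements in the longest chain: 2


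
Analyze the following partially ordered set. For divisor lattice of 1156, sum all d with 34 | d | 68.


Interval [34,68] in divisors of 1156: [34, 68]
Sum = 102


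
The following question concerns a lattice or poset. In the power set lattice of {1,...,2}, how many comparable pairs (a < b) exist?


A comparable pair {a,b} has a < b or b < a in the order.
Count unordered pairs where one element is strictly below the other.
Examples: {{},{1}}, {{},{2}}, {{},{1,2}}, {{1},{1,2}}, ...
Total comparable pairs: 5


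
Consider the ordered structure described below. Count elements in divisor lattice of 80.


Divisors of 80: [1, 2, 4, 5, 8, 10, 16, 20, 40, 80]
Count: 10


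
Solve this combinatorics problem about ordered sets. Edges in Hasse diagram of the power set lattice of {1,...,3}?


A cover relation a -< b holds when a < b with no c strictly between.
Cover relations:
  {} -< {1}
  {} -< {2}
  {} -< {3}
  {1} -< {1,2}
  {1} -< {1,3}
  {2} -< {1,2}
  {2} -< {2,3}
  {3} -< {1,3}
  ...4 more
Total: 12


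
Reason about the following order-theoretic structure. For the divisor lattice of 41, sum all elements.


sigma(n) = sum of divisors.
Divisors of 41: [1, 41]
Sum = 42


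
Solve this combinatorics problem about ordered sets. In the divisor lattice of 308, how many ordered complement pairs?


Complement pair (a,b): a meet b = bottom, a join b = top.
Here: gcd(a,b)=1 and lcm(a,b)=308, i.e. a*b=308 with a,b coprime.
Pairs found: (1,308), (4,77), (7,44), (11,28), ... (4 more)
Total ordered pairs: 8


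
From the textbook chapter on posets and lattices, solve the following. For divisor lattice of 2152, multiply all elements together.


Divisors of 2152: [1, 2, 4, 8, 269, 538, 1076, 2152]
Product = n^(d(n)/2) = 2152^(8/2)
Product = 21447124258816


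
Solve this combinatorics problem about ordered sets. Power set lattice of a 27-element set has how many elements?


Power set = 2^n.
2^27 = 134217728


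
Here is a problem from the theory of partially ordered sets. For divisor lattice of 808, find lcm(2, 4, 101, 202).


In a divisor lattice, join = lcm (least common multiple).
Compute lcm iteratively: start with first element, then lcm(current, next).
Elements: [2, 4, 101, 202]
lcm(2,4) = 4
lcm(4,101) = 404
lcm(404,202) = 404
Final lcm = 404


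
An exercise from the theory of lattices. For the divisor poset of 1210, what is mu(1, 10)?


In a divisor lattice, mu(a,b) = mu(b/a) where mu is the classical Mobius function.
b/a = 10/1 = 10
Prime factorization of 10: primes [2, 5]
10 is squarefree with 2 prime factor(s), so mu(10) = (-1)^2 = 1


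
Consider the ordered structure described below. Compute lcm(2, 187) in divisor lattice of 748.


In a divisor lattice, join = lcm (least common multiple).
gcd(2,187) = 1
lcm(2,187) = 2*187/gcd = 374/1 = 374


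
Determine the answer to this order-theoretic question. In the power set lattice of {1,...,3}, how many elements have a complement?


An element a is complemented if some b has a meet b = bottom, a join b = top.
every subset A has complement S\A, so all elements are complemented.
Complemented elements: {}, {1}, {2}, {3}, {1,2}, {1,3}, ... (2 more)
Count: 8


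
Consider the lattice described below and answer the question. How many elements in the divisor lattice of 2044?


Divisors of 2044: [1, 2, 4, 7, 14, 28, 73, 146, 292, 511, 1022, 2044]
Count: 12


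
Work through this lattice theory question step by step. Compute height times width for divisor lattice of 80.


Height = length of longest chain minus 1; width = size of largest antichain.
A maximum chain: 1 | 5 | 10 | 20 | 40 | 80  (height 5).
A maximum antichain: {2, 5}  (width 2).
Product = 5 * 2 = 10


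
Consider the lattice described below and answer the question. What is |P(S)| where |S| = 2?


Power set = 2^n.
2^2 = 4


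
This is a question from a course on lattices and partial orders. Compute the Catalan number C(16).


C(n) = C(2n, n) / (n+1).
C(32, 16) = 601080390
C(16) = 601080390 / 17 = 35357670


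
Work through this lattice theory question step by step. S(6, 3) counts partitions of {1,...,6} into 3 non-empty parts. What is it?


S(n,k) = k*S(n-1,k) + S(n-1,k-1).
S(5,3) = 25, S(5,2) = 15
S(6,3) = 3*25 + 15 = 75 + 15
S(6,3) = 90


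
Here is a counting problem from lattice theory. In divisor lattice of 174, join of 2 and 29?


In a divisor lattice, join = lcm (least common multiple).
gcd(2,29) = 1
lcm(2,29) = 2*29/gcd = 58/1 = 58


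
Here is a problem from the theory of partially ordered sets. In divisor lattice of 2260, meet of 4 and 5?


In a divisor lattice, meet = gcd (greatest common divisor).
By Euclidean algorithm or factoring: gcd(4,5) = 1


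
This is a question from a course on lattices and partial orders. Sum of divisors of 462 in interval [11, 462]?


Interval [11,462] in divisors of 462: [11, 22, 33, 66, 77, 154, 231, 462]
Sum = 1056


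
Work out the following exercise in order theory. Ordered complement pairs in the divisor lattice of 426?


Complement pair (a,b): a meet b = bottom, a join b = top.
Here: gcd(a,b)=1 and lcm(a,b)=426, i.e. a*b=426 with a,b coprime.
Pairs found: (1,426), (2,213), (3,142), (6,71), ... (4 more)
Total ordered pairs: 8


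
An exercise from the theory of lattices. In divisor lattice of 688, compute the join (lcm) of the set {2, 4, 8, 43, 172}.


In a divisor lattice, join = lcm (least common multiple).
Compute lcm iteratively: start with first element, then lcm(current, next).
Elements: [2, 4, 8, 43, 172]
lcm(2,4) = 4
lcm(4,8) = 8
lcm(8,43) = 344
lcm(344,172) = 344
Final lcm = 344


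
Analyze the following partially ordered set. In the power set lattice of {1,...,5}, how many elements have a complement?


An element a is complemented if some b has a meet b = bottom, a join b = top.
every subset A has complement S\A, so all elements are complemented.
Complemented elements: {}, {1}, {2}, {3}, {4}, {5}, ... (26 more)
Count: 32


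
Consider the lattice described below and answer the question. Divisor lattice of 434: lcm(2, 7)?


Join=lcm.
gcd(2,7)=1
lcm=14


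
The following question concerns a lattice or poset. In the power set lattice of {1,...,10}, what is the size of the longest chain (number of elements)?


A chain is a totally ordered subset; we count the number of elements in a maximum chain.
Compute, for each element x, the size of the longest chain ending at x:
  {}: 1
  {1}: 2
  {2}: 2
  {3}: 2
  {4}: 2
  {5}: 2
  ...
A maximum chain: {} < {1} < {1,2} < {1,2,3} < {1,2,3,4} < {1,2,3,4,5} < {1,2,3,4,5,6} < {1,2,3,4,5,6,7} < {1,2,3,4,5,6,7,8} < {1,2,3,4,5,6,7,8,9} < {1,2,3,4,5,6,7,8,9,10}
Number of elements in the longest chain: 11


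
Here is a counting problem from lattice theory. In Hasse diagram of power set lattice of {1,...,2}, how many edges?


A cover relation a -< b holds when a < b with no c strictly between.
Cover relations:
  {} -< {1}
  {} -< {2}
  {1} -< {1,2}
  {2} -< {1,2}
Total: 4


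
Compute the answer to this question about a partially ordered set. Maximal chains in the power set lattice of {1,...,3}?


A maximal chain goes from the minimum element to a maximal element via cover relations.
Counting all min-to-max paths in the cover graph.
Total maximal chains: 6


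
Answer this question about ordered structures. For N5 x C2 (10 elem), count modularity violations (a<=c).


Modular law: if a <= c then a v (b ^ c) = (a v b) ^ c.
Check all triples (a,b,c) with a <= c among 10 elements.
  e.g. a=(a,0), b=(c,0), c=(b,0): lhs=(a,0) != rhs=(b,0)
  e.g. a=(a,0), b=(c,1), c=(b,0): lhs=(a,0) != rhs=(b,0)
Total violating triples: 6


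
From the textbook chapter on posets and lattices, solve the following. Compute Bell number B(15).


B(n) = number of set partitions of an n-element set.
B(n) satisfies the recurrence: B(n+1) = sum_k C(n,k)*B(k).
B(15) = 1382958545


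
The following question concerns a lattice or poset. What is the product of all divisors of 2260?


Divisors of 2260: [1, 2, 4, 5, 10, 20, 113, 226, 452, 565, 1130, 2260]
Product = n^(d(n)/2) = 2260^(12/2)
Product = 133244912166976000000


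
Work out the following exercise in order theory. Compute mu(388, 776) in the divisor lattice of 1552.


In a divisor lattice, mu(a,b) = mu(b/a) where mu is the classical Mobius function.
b/a = 776/388 = 2
Prime factorization of 2: primes [2]
2 is squarefree with 1 prime factor(s), so mu(2) = (-1)^1 = -1


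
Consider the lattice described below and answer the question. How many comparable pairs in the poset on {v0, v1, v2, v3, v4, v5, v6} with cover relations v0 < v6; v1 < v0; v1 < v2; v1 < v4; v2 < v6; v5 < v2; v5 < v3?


A comparable pair {a,b} has a < b or b < a in the order.
Count unordered pairs where one element is strictly below the other.
Examples: {v0,v1}, {v0,v6}, {v1,v2}, {v1,v4}, ...
Total comparable pairs: 9


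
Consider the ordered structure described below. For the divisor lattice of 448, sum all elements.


sigma(n) = sum of divisors.
Divisors of 448: [1, 2, 4, 7, 8, 14, 16, 28, 32, 56, 64, 112, 224, 448]
Sum = 1016


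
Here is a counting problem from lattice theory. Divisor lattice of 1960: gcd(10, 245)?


Meet=gcd.
gcd(10,245)=5


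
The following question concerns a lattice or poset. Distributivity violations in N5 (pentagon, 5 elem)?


Distributive law: a ^ (b v c) = (a ^ b) v (a ^ c).
Check all 5^3 = 125 ordered triples (a,b,c).
  e.g. a=b, b=a, c=c: lhs=b != rhs=a
  e.g. a=b, b=c, c=a: lhs=b != rhs=a
Total violating triples: 2


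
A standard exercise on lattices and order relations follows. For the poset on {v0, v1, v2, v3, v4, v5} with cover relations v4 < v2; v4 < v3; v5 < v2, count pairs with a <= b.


The order relation is {(a,b) : a <= b}, reflexive so it includes (a,a).
Examples: (v0,v0), (v1,v1), (v2,v2), (v3,v3), (v4,v2), ...
Total ordered pairs: 9


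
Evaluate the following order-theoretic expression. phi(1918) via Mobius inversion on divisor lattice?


phi(n) = n * prod_{p|n} (1 - 1/p).
Prime divisors of 1918: [2, 7, 137]
phi(1918) = 1918 * (1 - 1/2) * (1 - 1/7) * (1 - 1/137)
phi(1918) = 816


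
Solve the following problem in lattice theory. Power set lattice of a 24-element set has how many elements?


Power set = 2^n.
2^24 = 16777216


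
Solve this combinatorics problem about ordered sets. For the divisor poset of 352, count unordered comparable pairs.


A comparable pair {a,b} has a < b or b < a in the order.
Count unordered pairs where one element is strictly below the other.
Examples: {1,2}, {1,4}, {1,8}, {1,11}, ...
Total comparable pairs: 51


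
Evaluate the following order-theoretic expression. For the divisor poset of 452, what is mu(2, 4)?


In a divisor lattice, mu(a,b) = mu(b/a) where mu is the classical Mobius function.
b/a = 4/2 = 2
Prime factorization of 2: primes [2]
2 is squarefree with 1 prime factor(s), so mu(2) = (-1)^1 = -1


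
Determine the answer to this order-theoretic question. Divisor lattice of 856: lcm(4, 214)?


Join=lcm.
gcd(4,214)=2
lcm=428


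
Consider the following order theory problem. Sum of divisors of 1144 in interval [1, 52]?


Interval [1,52] in divisors of 1144: [1, 2, 4, 13, 26, 52]
Sum = 98


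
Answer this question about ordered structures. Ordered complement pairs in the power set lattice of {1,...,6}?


Complement pair (a,b): a meet b = bottom, a join b = top.
Here: A intersect B = {} and A union B = {1,...,6}.
Pairs found: ({},{1,2,3,4,5,6}), ({1},{2,3,4,5,6}), ({2},{1,3,4,5,6}), ({3},{1,2,4,5,6}), ... (60 more)
Total ordered pairs: 64


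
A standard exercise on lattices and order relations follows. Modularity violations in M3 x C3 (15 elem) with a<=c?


Modular law: if a <= c then a v (b ^ c) = (a v b) ^ c.
Check all triples (a,b,c) with a <= c among 15 elements.
This lattice is modular (diamonds M_m and their chain-products are modular).
Total violating triples: 0


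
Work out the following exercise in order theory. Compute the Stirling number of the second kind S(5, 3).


S(n,k) = k*S(n-1,k) + S(n-1,k-1).
S(4,3) = 6, S(4,2) = 7
S(5,3) = 3*6 + 7 = 18 + 7
S(5,3) = 25


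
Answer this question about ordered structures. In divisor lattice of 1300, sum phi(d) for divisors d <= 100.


Divisors of 1300 up to 100: [1, 2, 4, 5, 10, 13, 20, 25, 26, 50, 52, 65, 100]
phi values: [1, 1, 2, 4, 4, 12, 8, 20, 12, 20, 24, 48, 40]
Sum = 196


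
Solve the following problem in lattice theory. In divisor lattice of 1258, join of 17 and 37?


In a divisor lattice, join = lcm (least common multiple).
gcd(17,37) = 1
lcm(17,37) = 17*37/gcd = 629/1 = 629


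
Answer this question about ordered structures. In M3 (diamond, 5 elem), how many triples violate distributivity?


Distributive law: a ^ (b v c) = (a ^ b) v (a ^ c).
Check all 5^3 = 125 ordered triples (a,b,c).
  e.g. a=a1, b=a2, c=a3: lhs=a1 != rhs=0
  e.g. a=a1, b=a3, c=a2: lhs=a1 != rhs=0
Total violating triples: 6


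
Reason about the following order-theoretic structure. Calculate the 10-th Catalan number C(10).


C(n) = C(2n, n) / (n+1).
C(20, 10) = 184756
C(10) = 184756 / 11 = 16796


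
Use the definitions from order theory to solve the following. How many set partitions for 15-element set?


B(n) = number of set partitions of an n-element set.
B(n) satisfies the recurrence: B(n+1) = sum_k C(n,k)*B(k).
B(15) = 1382958545


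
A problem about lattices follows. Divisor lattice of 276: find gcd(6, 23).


In a divisor lattice, meet = gcd (greatest common divisor).
By Euclidean algorithm or factoring: gcd(6,23) = 1


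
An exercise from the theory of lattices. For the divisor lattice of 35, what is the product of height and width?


Height = length of longest chain minus 1; width = size of largest antichain.
A maximum chain: 1 | 7 | 35  (height 2).
A maximum antichain: {5, 7}  (width 2).
Product = 2 * 2 = 4


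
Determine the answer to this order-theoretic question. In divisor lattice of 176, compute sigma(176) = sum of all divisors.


sigma(n) = sum of divisors.
Divisors of 176: [1, 2, 4, 8, 11, 16, 22, 44, 88, 176]
Sum = 372


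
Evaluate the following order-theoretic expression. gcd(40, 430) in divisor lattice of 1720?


Meet=gcd.
gcd(40,430)=10


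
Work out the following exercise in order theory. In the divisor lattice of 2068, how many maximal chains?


A maximal chain goes from the minimum element to a maximal element via cover relations.
Counting all min-to-max paths in the cover graph.
Total maximal chains: 12


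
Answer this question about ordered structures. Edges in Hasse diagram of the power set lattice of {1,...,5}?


A cover relation a -< b holds when a < b with no c strictly between.
Cover relations:
  {} -< {1}
  {} -< {2}
  {} -< {3}
  {} -< {4}
  {} -< {5}
  {1} -< {1,2}
  {1} -< {1,3}
  {1} -< {1,4}
  ...72 more
Total: 80


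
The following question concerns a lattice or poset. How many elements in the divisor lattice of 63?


Divisors of 63: [1, 3, 7, 9, 21, 63]
Count: 6


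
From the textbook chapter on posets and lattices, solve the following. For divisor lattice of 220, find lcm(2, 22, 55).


In a divisor lattice, join = lcm (least common multiple).
Compute lcm iteratively: start with first element, then lcm(current, next).
Elements: [2, 22, 55]
lcm(2,22) = 22
lcm(22,55) = 110
Final lcm = 110


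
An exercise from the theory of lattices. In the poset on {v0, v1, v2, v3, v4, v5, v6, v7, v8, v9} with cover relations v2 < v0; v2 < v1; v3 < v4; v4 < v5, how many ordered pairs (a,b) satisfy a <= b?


The order relation is {(a,b) : a <= b}, reflexive so it includes (a,a).
Examples: (v0,v0), (v1,v1), (v2,v0), (v2,v1), (v2,v2), ...
Total ordered pairs: 15


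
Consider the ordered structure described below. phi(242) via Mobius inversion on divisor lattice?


phi(n) = n * prod_{p|n} (1 - 1/p).
Prime divisors of 242: [2, 11]
phi(242) = 242 * (1 - 1/2) * (1 - 1/11)
phi(242) = 110


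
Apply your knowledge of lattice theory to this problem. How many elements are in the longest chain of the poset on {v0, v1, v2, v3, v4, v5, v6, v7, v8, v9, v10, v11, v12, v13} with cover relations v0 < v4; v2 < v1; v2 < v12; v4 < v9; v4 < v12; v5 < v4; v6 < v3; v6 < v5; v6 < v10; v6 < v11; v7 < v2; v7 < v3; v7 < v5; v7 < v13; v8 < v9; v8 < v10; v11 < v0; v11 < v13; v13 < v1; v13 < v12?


A chain is a totally ordered subset; we count the number of elements in a maximum chain.
Compute, for each element x, the size of the longest chain ending at x:
  v6: 1
  v7: 1
  v8: 1
  v2: 2
  v11: 2
  v0: 3
  ...
A maximum chain: v6 < v11 < v0 < v4 < v9
Number of elements in the longest chain: 5


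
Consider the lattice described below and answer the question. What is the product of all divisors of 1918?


Divisors of 1918: [1, 2, 7, 14, 137, 274, 959, 1918]
Product = n^(d(n)/2) = 1918^(8/2)
Product = 13533010268176


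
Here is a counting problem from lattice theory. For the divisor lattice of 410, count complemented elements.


An element a is complemented if some b has a meet b = bottom, a join b = top.
a is complemented iff gcd(a, n/a)=1, i.e. a is a unitary divisor of 410.
Complemented elements: 1, 2, 5, 10, 41, 82, ... (2 more)
Count: 8


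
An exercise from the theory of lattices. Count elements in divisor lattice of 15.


Divisors of 15: [1, 3, 5, 15]
Count: 4


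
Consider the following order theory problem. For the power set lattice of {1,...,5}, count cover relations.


A cover relation a -< b holds when a < b with no c strictly between.
Cover relations:
  {} -< {1}
  {} -< {2}
  {} -< {3}
  {} -< {4}
  {} -< {5}
  {1} -< {1,2}
  {1} -< {1,3}
  {1} -< {1,4}
  ...72 more
Total: 80


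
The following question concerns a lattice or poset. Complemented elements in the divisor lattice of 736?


An element a is complemented if some b has a meet b = bottom, a join b = top.
a is complemented iff gcd(a, n/a)=1, i.e. a is a unitary divisor of 736.
Complemented elements: 1, 23, 32, 736
Count: 4


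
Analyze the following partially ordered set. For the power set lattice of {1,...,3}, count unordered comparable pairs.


A comparable pair {a,b} has a < b or b < a in the order.
Count unordered pairs where one element is strictly below the other.
Examples: {{},{1}}, {{},{2}}, {{},{3}}, {{},{1,2}}, ...
Total comparable pairs: 19


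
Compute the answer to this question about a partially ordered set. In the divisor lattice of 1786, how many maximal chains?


A maximal chain goes from the minimum element to a maximal element via cover relations.
Counting all min-to-max paths in the cover graph.
Total maximal chains: 6


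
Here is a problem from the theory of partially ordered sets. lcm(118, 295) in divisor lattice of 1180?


Join=lcm.
gcd(118,295)=59
lcm=590


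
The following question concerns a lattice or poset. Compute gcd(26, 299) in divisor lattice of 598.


In a divisor lattice, meet = gcd (greatest common divisor).
By Euclidean algorithm or factoring: gcd(26,299) = 13


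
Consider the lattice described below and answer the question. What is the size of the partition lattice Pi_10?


B(n) = number of set partitions of an n-element set.
B(n) satisfies the recurrence: B(n+1) = sum_k C(n,k)*B(k).
B(10) = 115975


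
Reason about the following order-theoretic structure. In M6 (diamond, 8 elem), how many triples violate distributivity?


Distributive law: a ^ (b v c) = (a ^ b) v (a ^ c).
Check all 8^3 = 512 ordered triples (a,b,c).
  e.g. a=a1, b=a2, c=a3: lhs=a1 != rhs=0
  e.g. a=a1, b=a2, c=a4: lhs=a1 != rhs=0
Total violating triples: 120


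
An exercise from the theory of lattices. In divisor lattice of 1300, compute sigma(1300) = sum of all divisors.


sigma(n) = sum of divisors.
Divisors of 1300: [1, 2, 4, 5, 10, 13, 20, 25, 26, 50, 52, 65, 100, 130, 260, 325, 650, 1300]
Sum = 3038


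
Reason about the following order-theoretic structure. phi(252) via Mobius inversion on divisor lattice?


phi(n) = n * prod_{p|n} (1 - 1/p).
Prime divisors of 252: [2, 3, 7]
phi(252) = 252 * (1 - 1/2) * (1 - 1/3) * (1 - 1/7)
phi(252) = 72


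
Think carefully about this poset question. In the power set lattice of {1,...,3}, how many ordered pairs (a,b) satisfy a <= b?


The order relation is {(a,b) : a <= b}, reflexive so it includes (a,a).
Examples: ({},{}), ({},{1,2}), ({},{1,2,3}), ({},{1,3}), ({},{1}), ...
Total ordered pairs: 27


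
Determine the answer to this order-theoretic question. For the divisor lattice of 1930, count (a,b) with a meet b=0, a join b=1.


Complement pair (a,b): a meet b = bottom, a join b = top.
Here: gcd(a,b)=1 and lcm(a,b)=1930, i.e. a*b=1930 with a,b coprime.
Pairs found: (1,1930), (2,965), (5,386), (10,193), ... (4 more)
Total ordered pairs: 8


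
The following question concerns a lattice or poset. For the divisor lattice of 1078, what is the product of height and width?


Height = length of longest chain minus 1; width = size of largest antichain.
A maximum chain: 1 | 11 | 77 | 539 | 1078  (height 4).
A maximum antichain: {14, 22, 49, 77}  (width 4).
Product = 4 * 4 = 16


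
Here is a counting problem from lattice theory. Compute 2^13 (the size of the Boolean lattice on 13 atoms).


Power set = 2^n.
2^13 = 8192


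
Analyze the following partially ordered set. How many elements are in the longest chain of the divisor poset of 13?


A chain is a totally ordered subset; we count the number of elements in a maximum chain.
Compute, for each element x, the size of the longest chain ending at x:
  1: 1
  13: 2
A maximum chain: 1 < 13
Number of elements in the longest chain: 2


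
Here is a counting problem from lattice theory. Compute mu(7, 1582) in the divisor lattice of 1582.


In a divisor lattice, mu(a,b) = mu(b/a) where mu is the classical Mobius function.
b/a = 1582/7 = 226
Prime factorization of 226: primes [2, 113]
226 is squarefree with 2 prime factor(s), so mu(226) = (-1)^2 = 1


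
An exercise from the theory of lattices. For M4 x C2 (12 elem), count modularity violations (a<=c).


Modular law: if a <= c then a v (b ^ c) = (a v b) ^ c.
Check all triples (a,b,c) with a <= c among 12 elements.
This lattice is modular (diamonds M_m and their chain-products are modular).
Total violating triples: 0


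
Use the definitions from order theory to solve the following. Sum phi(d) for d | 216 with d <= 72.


Divisors of 216 up to 72: [1, 2, 3, 4, 6, 8, 9, 12, 18, 24, 27, 36, 54, 72]
phi values: [1, 1, 2, 2, 2, 4, 6, 4, 6, 8, 18, 12, 18, 24]
Sum = 108


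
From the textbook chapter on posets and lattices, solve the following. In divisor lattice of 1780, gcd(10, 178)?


Meet=gcd.
gcd(10,178)=2


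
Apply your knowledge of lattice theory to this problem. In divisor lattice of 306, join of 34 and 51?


In a divisor lattice, join = lcm (least common multiple).
gcd(34,51) = 17
lcm(34,51) = 34*51/gcd = 1734/17 = 102


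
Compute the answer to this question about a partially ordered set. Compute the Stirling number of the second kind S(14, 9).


S(n,k) = k*S(n-1,k) + S(n-1,k-1).
S(13,9) = 359502, S(13,8) = 1899612
S(14,9) = 9*359502 + 1899612 = 3235518 + 1899612
S(14,9) = 5135130


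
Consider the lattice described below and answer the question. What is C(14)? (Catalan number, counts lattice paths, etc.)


C(n) = C(2n, n) / (n+1).
C(28, 14) = 40116600
C(14) = 40116600 / 15 = 2674440


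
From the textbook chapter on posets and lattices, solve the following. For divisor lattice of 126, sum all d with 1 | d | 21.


Interval [1,21] in divisors of 126: [1, 3, 7, 21]
Sum = 32


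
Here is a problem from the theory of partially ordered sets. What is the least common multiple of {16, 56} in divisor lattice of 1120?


In a divisor lattice, join = lcm (least common multiple).
Compute lcm iteratively: start with first element, then lcm(current, next).
Elements: [16, 56]
lcm(16,56) = 112
Final lcm = 112
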